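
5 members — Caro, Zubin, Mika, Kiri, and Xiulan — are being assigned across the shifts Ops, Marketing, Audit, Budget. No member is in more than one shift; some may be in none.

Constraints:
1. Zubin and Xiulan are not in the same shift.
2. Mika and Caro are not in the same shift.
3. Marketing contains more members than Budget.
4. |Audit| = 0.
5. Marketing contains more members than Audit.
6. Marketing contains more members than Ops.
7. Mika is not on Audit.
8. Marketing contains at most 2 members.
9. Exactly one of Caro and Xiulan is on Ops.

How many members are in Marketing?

2

From (7): Mika ∉ Audit.
(4): Audit already has 0, so the rest are out.
Suppose Zubin ∈ Ops: no assignment then satisfies all the clues, so Zubin ∉ Ops.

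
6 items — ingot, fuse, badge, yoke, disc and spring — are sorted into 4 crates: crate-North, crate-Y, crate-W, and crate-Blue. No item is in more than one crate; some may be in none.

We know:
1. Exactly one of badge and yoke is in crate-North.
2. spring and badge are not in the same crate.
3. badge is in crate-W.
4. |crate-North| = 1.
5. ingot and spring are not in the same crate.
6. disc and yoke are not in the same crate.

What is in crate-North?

crate-North = {yoke}

From (3): badge ∈ crate-W.
(1) (exactly one): yoke ∈ crate-North.
(2): spring ∉ crate-W.
(4): crate-North already has 1, so the rest are out.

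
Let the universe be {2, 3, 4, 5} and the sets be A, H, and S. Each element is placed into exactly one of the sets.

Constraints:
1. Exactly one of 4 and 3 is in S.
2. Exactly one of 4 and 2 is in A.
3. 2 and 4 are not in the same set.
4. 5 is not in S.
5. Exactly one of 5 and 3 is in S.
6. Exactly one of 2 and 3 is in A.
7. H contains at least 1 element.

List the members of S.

From (4): 5 ∉ S.
(5) (exactly one): 3 ∈ S.
(6) (exactly one): 2 ∈ A.
(1) (exactly one): 4 ∉ S.
(2) (exactly one): 4 ∉ A.
Only one set left: 4 ∈ H.

S = {3}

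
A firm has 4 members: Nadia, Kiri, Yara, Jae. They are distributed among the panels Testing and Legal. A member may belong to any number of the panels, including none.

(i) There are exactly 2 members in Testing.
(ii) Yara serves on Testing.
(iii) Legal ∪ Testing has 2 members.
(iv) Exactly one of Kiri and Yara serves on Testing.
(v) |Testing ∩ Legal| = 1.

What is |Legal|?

From (ii): Yara ∈ Testing.
(iv) (exactly one): Kiri ∉ Testing.
Suppose Kiri ∈ Legal: no assignment then satisfies all the clues, so Kiri ∉ Legal.

1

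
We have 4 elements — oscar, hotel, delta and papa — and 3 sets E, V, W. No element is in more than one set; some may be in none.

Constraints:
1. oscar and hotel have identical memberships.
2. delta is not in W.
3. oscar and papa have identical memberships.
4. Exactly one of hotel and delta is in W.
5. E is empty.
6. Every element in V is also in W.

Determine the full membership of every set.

E = {}; V = {}; W = {hotel, oscar, papa}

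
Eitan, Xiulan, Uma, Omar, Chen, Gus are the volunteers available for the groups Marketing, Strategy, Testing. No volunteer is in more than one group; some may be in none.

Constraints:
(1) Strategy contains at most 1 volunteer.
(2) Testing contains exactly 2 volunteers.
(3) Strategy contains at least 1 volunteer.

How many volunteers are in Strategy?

1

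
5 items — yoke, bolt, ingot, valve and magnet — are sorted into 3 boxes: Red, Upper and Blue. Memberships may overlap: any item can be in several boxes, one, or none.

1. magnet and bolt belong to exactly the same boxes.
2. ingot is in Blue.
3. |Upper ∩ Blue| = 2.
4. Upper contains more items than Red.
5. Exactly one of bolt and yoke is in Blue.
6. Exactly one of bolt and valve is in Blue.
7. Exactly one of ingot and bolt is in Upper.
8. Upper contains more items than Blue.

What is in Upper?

Upper = {bolt, magnet, valve, yoke}

From (2): ingot ∈ Blue.
Suppose yoke ∉ Upper: no assignment then satisfies all the clues, so yoke ∈ Upper.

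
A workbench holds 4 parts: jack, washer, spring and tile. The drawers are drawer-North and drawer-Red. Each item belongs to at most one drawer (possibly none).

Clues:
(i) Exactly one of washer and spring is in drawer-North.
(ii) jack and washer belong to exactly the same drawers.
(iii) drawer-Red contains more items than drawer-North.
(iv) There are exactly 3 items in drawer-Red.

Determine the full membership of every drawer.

drawer-North = {spring}; drawer-Red = {jack, tile, washer}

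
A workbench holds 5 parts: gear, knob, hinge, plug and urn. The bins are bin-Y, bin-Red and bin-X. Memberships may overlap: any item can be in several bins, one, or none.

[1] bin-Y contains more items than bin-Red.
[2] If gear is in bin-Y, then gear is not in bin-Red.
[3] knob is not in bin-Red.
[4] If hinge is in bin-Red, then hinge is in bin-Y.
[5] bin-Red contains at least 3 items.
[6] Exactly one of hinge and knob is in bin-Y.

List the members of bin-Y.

bin-Y = {gear, hinge, plug, urn}

From (3): knob ∉ bin-Red.
Suppose gear ∉ bin-Y: no assignment then satisfies all the clues, so gear ∈ bin-Y.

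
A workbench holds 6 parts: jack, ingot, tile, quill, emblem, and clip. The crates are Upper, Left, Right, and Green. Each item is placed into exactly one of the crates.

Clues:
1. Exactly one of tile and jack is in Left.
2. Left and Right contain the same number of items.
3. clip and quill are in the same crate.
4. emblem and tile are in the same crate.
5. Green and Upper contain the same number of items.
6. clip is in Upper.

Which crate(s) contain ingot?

ingot: Right

From (6): clip ∈ Upper.
(3): quill matches clip: quill ∈ Upper.
Suppose ingot ∈ Upper: no assignment then satisfies all the clues, so ingot ∉ Upper.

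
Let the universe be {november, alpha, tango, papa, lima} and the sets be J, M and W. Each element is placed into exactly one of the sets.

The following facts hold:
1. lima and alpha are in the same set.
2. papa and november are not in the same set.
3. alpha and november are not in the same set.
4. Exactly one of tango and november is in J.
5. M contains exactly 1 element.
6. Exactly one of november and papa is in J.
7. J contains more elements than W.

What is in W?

W = {}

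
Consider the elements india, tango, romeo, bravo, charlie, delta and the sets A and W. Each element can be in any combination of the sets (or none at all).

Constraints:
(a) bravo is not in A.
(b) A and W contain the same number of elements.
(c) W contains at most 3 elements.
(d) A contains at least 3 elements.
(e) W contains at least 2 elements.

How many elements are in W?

3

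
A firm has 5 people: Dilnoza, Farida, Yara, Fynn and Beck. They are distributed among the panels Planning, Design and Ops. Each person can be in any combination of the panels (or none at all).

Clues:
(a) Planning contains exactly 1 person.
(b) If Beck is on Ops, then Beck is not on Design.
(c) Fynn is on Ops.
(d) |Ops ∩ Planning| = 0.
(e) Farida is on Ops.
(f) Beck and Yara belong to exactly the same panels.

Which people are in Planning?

From (c): Fynn ∈ Ops.
From (e): Farida ∈ Ops.
Suppose Dilnoza ∉ Planning: no assignment then satisfies all the clues, so Dilnoza ∈ Planning.

Planning = {Dilnoza}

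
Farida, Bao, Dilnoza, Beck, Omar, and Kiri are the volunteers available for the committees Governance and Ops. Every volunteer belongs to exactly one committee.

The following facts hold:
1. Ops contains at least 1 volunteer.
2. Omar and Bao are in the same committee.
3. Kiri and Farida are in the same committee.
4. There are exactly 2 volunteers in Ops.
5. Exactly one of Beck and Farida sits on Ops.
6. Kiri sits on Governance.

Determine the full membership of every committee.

Governance = {Bao, Farida, Kiri, Omar}; Ops = {Beck, Dilnoza}

From (6): Kiri ∈ Governance.
(3): Farida matches Kiri: Farida ∈ Governance.
(5) (exactly one): Beck ∈ Ops.
Suppose Bao ∉ Governance: no assignment then satisfies all the clues, so Bao ∈ Governance.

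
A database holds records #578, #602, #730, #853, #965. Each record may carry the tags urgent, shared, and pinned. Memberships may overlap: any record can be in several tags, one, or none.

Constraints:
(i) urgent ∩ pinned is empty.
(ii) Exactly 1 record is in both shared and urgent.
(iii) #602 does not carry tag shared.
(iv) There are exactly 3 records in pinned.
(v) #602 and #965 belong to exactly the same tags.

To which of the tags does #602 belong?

#602: pinned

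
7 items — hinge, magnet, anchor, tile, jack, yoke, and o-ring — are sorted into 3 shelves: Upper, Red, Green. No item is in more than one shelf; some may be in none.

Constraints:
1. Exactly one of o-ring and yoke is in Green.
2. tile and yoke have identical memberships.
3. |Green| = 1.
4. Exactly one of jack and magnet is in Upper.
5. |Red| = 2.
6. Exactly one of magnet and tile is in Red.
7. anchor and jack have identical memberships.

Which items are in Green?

Green = {o-ring}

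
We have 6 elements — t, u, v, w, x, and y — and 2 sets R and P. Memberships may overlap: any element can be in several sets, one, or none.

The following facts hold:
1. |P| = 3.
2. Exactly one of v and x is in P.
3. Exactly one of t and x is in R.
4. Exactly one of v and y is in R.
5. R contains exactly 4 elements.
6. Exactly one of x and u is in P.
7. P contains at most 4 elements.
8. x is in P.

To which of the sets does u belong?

u: R

From (8): x ∈ P.
(2) (exactly one): v ∉ P.
(6) (exactly one): u ∉ P.
Suppose u ∉ R: no assignment then satisfies all the clues, so u ∈ R.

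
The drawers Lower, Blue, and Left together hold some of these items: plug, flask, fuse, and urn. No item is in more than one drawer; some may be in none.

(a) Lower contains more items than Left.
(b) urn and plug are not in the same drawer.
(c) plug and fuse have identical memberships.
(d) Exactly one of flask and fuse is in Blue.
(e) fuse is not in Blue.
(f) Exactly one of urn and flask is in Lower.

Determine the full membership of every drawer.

Lower = {urn}; Blue = {flask}; Left = {}

From (e): fuse ∉ Blue.
(c): plug matches fuse: plug ∉ Blue.
(d) (exactly one): flask ∈ Blue.
(f) (exactly one): urn ∈ Lower.
(b): plug ∉ Lower.
(c): fuse matches plug: fuse ∉ Lower.
Suppose plug ∈ Left: no assignment then satisfies all the clues, so plug ∉ Left.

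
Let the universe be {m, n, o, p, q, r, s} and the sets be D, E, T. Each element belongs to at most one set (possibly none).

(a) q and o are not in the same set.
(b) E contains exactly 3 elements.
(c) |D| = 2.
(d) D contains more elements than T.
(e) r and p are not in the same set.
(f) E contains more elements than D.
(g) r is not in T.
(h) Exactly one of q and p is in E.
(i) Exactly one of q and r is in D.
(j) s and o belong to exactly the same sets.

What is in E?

E = {o, p, s}

From (g): r ∉ T.
Suppose m ∈ E: no assignment then satisfies all the clues, so m ∉ E.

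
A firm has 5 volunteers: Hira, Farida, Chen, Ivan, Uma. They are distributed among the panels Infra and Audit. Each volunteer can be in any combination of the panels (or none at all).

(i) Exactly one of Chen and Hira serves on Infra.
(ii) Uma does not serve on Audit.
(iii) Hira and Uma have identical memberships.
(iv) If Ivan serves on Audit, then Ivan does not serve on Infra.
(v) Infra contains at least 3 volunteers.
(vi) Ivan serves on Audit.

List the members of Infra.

Infra = {Farida, Hira, Uma}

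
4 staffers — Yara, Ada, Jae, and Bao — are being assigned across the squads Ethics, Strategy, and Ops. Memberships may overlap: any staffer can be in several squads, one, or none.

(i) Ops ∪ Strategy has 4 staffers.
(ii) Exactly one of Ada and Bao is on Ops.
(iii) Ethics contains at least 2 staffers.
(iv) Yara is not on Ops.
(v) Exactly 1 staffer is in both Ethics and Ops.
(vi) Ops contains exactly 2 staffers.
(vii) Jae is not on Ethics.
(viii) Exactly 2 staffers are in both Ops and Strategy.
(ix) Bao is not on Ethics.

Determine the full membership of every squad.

Ethics = {Ada, Yara}; Strategy = {Ada, Bao, Jae, Yara}; Ops = {Ada, Jae}

From (iv): Yara ∉ Ops.
From (vii): Jae ∉ Ethics.
From (ix): Bao ∉ Ethics.
(iii): only 2 candidates remain for Ethics, so all are in.
Suppose Yara ∉ Strategy: no assignment then satisfies all the clues, so Yara ∈ Strategy.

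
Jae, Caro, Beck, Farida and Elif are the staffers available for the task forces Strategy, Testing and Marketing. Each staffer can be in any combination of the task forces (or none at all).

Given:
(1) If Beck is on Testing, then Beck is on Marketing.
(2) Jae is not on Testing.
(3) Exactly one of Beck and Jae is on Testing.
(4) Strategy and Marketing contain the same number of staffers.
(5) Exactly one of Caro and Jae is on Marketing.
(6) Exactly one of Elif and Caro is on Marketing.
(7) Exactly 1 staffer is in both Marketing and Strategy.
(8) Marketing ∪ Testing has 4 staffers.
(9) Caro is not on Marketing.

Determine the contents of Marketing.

Marketing = {Beck, Elif, Jae}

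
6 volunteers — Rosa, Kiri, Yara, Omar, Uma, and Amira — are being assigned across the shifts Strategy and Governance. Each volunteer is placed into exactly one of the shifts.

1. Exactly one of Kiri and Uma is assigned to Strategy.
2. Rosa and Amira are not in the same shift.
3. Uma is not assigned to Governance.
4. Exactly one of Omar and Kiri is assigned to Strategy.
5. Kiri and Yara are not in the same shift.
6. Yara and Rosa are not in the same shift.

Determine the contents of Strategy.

From (3): Uma ∉ Governance.
Only one shift left: Uma ∈ Strategy.
(1) (exactly one): Kiri ∉ Strategy.
(4) (exactly one): Omar ∈ Strategy.
Only one shift left: Kiri ∈ Governance.
(5): Yara ∉ Governance.
Only one shift left: Yara ∈ Strategy.
(6): Rosa ∉ Strategy.
Only one shift left: Rosa ∈ Governance.
(2): Amira ∉ Governance.
Only one shift left: Amira ∈ Strategy.

Strategy = {Amira, Omar, Uma, Yara}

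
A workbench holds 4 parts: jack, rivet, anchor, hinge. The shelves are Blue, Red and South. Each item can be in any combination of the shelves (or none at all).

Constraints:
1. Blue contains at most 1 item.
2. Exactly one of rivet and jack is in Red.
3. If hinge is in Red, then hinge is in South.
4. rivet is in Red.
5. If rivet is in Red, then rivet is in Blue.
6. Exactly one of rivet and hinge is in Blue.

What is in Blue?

Blue = {rivet}

From (4): rivet ∈ Red.
(2) (exactly one): jack ∉ Red.
(5): rivet ∈ Blue.
(6) (exactly one): hinge ∉ Blue.
(1): Blue already has 1, so the rest are out.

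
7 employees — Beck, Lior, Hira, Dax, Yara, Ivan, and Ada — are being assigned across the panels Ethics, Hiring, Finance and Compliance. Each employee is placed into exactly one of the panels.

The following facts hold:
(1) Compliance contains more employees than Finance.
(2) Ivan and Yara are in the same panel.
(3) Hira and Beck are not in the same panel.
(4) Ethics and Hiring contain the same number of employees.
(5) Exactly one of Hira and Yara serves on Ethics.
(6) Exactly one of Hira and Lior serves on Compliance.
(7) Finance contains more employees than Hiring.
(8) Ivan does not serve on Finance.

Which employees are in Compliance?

From (8): Ivan ∉ Finance.
(2): Yara matches Ivan: Yara ∉ Finance.
Suppose Beck ∈ Compliance: no assignment then satisfies all the clues, so Beck ∉ Compliance.

Compliance = {Ivan, Lior, Yara}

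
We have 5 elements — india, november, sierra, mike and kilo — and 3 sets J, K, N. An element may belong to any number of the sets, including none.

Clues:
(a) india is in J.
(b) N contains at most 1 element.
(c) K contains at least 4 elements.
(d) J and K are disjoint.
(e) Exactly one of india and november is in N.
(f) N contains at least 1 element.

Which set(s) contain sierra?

sierra: K

From (a): india ∈ J.
(d) (disjoint): india ∉ K.
(c): only 4 candidates remain for K, so all are in.
(d) (disjoint): november ∉ J.
(d) (disjoint): sierra ∉ J.
(d) (disjoint): mike ∉ J.
(d) (disjoint): kilo ∉ J.
Suppose sierra ∈ N: no assignment then satisfies all the clues, so sierra ∉ N.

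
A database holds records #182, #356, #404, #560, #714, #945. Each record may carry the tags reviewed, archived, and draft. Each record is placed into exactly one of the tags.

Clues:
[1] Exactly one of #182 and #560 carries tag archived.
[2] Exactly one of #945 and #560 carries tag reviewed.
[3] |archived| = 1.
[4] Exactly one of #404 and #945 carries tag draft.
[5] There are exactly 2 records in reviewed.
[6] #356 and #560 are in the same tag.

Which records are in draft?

draft = {#356, #404, #560}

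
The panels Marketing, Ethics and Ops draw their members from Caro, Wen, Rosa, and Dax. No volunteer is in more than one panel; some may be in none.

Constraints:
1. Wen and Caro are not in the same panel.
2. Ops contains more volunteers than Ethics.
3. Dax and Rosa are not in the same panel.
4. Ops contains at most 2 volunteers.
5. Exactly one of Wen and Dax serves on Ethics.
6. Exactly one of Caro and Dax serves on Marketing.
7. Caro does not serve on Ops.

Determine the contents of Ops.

Ops = {Rosa, Wen}

From (7): Caro ∉ Ops.
Suppose Wen ∉ Ops: no assignment then satisfies all the clues, so Wen ∈ Ops.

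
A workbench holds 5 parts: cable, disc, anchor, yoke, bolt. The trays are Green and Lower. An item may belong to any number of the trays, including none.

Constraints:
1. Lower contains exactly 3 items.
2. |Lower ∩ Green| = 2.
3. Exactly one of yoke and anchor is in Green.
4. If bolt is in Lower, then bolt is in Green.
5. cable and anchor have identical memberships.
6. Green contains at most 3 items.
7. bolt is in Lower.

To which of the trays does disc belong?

disc: Lower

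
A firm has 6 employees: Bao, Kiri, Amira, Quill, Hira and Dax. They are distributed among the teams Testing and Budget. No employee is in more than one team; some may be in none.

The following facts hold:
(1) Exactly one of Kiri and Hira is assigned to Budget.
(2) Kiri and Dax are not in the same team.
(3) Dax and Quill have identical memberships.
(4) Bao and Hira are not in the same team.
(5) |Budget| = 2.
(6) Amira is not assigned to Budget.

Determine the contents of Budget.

Budget = {Bao, Kiri}

From (6): Amira ∉ Budget.
Suppose Bao ∉ Budget: no assignment then satisfies all the clues, so Bao ∈ Budget.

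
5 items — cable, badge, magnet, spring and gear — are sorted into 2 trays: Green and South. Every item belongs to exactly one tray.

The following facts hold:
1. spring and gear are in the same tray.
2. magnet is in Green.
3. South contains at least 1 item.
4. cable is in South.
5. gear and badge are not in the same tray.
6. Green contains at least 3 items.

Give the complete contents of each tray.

From (2): magnet ∈ Green.
From (4): cable ∈ South.
Suppose badge ∈ Green: no assignment then satisfies all the clues, so badge ∉ Green.

Green = {gear, magnet, spring}; South = {badge, cable}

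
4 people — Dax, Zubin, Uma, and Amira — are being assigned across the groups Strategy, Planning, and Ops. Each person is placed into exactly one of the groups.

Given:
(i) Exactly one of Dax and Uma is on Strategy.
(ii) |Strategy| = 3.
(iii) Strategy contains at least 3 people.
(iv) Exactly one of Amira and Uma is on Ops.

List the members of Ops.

Ops = {Uma}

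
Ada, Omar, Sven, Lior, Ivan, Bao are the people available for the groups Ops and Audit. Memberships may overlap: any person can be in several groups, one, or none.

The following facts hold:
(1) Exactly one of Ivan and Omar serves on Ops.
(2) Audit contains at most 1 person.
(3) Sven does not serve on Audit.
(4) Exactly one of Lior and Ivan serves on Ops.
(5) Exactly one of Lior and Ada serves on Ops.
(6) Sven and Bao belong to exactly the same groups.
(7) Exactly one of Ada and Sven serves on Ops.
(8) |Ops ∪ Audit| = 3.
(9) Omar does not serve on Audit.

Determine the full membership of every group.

Ops = {Ada, Ivan}; Audit = {Lior}

From (3): Sven ∉ Audit.
From (9): Omar ∉ Audit.
(6): Bao matches Sven: Bao ∉ Audit.
Suppose Ada ∉ Ops: no assignment then satisfies all the clues, so Ada ∈ Ops.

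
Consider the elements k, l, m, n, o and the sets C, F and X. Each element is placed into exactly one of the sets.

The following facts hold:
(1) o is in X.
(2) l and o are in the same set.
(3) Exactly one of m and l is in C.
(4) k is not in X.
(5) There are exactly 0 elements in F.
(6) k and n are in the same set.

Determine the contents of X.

X = {l, o}

From (1): o ∈ X.
From (4): k ∉ X.
(2): l matches o: l ∉ C.
(2): l matches o: l ∉ F.
(2): l matches o: l ∈ X.
(3) (exactly one): m ∈ C.
(5): F already has 0, so the rest are out.
(6): n matches k: n ∉ X.
Only one set left: k ∈ C.
Only one set left: n ∈ C.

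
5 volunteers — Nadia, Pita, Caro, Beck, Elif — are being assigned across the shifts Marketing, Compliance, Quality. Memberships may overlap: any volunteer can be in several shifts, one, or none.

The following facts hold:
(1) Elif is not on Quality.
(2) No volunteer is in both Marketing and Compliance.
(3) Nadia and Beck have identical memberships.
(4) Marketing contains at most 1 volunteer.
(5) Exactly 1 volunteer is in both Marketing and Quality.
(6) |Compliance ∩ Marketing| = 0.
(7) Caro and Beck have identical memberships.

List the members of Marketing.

Marketing = {Pita}

From (1): Elif ∉ Quality.
Suppose Nadia ∈ Marketing: no assignment then satisfies all the clues, so Nadia ∉ Marketing.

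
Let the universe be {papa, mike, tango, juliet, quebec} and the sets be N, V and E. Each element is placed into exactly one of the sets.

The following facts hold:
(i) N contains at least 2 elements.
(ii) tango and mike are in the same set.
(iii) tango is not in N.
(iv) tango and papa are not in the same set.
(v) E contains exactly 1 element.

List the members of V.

V = {mike, tango}

From (iii): tango ∉ N.
(ii): mike matches tango: mike ∉ N.
Suppose papa ∈ V: no assignment then satisfies all the clues, so papa ∉ V.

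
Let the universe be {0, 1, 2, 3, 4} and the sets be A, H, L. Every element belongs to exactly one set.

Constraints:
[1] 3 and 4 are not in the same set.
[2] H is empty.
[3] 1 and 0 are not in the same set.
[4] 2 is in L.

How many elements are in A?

2

From (4): 2 ∈ L.
(2): H already has 0, so the rest are out.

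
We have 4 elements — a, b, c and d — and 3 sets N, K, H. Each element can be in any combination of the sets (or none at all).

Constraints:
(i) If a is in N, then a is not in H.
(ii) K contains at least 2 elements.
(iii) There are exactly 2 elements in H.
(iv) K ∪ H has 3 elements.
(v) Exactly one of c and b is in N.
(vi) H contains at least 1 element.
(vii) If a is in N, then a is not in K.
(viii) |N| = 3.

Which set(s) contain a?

a: N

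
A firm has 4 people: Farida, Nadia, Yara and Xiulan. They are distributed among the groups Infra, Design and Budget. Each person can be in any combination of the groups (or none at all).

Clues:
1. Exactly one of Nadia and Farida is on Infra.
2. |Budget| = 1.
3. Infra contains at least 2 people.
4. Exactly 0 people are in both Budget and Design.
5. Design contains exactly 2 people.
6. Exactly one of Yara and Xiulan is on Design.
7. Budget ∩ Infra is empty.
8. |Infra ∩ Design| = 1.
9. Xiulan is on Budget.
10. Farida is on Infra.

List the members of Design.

Design = {Nadia, Yara}

From (9): Xiulan ∈ Budget.
From (10): Farida ∈ Infra.
(1) (exactly one): Nadia ∉ Infra.
(2): Budget already has 1, so the rest are out.
(7) (disjoint): Xiulan ∉ Infra.
(3): only 2 candidates remain for Infra, so all are in.
Suppose Farida ∈ Design: no assignment then satisfies all the clues, so Farida ∉ Design.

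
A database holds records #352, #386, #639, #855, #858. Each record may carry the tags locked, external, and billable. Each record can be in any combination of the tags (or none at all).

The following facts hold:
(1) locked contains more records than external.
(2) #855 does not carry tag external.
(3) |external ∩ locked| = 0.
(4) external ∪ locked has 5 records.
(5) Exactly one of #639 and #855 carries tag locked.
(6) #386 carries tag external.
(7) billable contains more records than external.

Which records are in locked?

locked = {#352, #855, #858}

From (2): #855 ∉ external.
From (6): #386 ∈ external.
Suppose #352 ∉ locked: no assignment then satisfies all the clues, so #352 ∈ locked.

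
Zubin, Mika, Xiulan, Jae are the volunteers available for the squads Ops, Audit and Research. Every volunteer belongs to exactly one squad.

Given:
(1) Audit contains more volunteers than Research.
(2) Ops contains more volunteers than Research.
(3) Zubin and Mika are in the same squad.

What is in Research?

Research = {}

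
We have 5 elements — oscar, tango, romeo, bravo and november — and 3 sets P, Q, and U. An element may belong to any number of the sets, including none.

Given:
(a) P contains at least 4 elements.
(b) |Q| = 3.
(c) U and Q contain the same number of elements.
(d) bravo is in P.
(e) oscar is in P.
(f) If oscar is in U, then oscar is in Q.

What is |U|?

3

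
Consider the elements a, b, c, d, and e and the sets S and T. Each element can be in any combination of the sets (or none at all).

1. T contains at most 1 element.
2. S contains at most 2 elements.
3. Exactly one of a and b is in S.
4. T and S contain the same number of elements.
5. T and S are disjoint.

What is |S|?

1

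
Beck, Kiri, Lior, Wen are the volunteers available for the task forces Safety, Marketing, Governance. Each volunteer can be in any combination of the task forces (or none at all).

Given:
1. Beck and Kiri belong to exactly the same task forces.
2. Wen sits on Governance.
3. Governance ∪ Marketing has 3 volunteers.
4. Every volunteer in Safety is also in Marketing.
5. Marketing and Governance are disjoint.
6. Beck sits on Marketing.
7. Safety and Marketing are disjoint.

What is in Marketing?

From (2): Wen ∈ Governance.
From (6): Beck ∈ Marketing.
(1): Kiri matches Beck: Kiri ∈ Marketing.
(5) (disjoint): Beck ∉ Governance.
(5) (disjoint): Kiri ∉ Governance.
(5) (disjoint): Wen ∉ Marketing.
(7) (disjoint): Beck ∉ Safety.
(7) (disjoint): Kiri ∉ Safety.
(4) contrapositive: Wen ∉ Safety.
Suppose Lior ∈ Marketing: no assignment then satisfies all the clues, so Lior ∉ Marketing.

Marketing = {Beck, Kiri}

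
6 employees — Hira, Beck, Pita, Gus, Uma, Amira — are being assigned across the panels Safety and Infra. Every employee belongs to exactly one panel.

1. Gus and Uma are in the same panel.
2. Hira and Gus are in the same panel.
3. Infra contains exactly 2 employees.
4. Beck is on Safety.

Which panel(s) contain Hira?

Hira: Safety

From (4): Beck ∈ Safety.
Suppose Hira ∉ Safety: no assignment then satisfies all the clues, so Hira ∈ Safety.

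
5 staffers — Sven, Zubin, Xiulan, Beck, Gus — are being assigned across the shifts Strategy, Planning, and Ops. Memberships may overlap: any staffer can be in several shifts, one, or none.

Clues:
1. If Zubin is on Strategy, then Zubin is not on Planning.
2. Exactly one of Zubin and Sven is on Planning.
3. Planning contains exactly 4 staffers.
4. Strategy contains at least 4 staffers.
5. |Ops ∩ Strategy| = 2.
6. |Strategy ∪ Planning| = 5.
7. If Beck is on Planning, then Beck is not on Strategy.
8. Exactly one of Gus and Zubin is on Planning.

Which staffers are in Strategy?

Strategy = {Gus, Sven, Xiulan, Zubin}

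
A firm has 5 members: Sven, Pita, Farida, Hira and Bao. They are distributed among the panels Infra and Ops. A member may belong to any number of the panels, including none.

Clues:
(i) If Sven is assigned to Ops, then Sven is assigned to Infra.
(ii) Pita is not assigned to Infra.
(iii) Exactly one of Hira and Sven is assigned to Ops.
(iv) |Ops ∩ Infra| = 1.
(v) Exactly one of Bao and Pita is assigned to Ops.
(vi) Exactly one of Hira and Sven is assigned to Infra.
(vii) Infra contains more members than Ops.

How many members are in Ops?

2

From (ii): Pita ∉ Infra.
Suppose Farida ∉ Infra: no assignment then satisfies all the clues, so Farida ∈ Infra.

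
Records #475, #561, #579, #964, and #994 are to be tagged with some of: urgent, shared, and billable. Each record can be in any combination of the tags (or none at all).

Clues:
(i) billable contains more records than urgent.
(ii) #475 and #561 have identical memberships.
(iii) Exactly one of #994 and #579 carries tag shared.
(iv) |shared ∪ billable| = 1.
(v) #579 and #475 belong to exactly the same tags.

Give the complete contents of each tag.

urgent = {}; shared = {#994}; billable = {#994}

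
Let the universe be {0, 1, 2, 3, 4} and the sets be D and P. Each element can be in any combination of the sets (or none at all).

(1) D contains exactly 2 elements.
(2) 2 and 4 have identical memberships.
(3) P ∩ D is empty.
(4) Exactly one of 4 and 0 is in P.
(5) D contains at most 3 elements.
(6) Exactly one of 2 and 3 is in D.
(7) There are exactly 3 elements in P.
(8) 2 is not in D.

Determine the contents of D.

D = {0, 3}

From (8): 2 ∉ D.
(2): 4 matches 2: 4 ∉ D.
(6) (exactly one): 3 ∈ D.
(3) (disjoint): 3 ∉ P.
Suppose 0 ∉ D: no assignment then satisfies all the clues, so 0 ∈ D.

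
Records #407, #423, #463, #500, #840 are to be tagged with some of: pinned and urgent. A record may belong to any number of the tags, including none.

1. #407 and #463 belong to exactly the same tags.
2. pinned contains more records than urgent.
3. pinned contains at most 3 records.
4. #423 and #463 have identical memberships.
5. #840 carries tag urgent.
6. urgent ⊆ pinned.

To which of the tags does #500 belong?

#500: pinned

From (5): #840 ∈ urgent.
(6) with #840 ∈ urgent: #840 ∈ pinned.
Suppose #500 ∉ pinned: no assignment then satisfies all the clues, so #500 ∈ pinned.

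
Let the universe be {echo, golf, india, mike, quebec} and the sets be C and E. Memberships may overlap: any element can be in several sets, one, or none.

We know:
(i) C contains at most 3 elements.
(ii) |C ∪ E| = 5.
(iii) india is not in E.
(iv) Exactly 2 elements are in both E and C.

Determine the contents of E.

From (iii): india ∉ E.
Suppose echo ∉ E: no assignment then satisfies all the clues, so echo ∈ E.

E = {echo, golf, mike, quebec}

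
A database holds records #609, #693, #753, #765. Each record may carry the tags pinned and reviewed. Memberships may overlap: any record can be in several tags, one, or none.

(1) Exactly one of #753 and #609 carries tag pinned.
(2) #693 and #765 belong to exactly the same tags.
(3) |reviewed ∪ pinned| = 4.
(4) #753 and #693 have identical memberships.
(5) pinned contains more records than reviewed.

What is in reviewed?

reviewed = {#609}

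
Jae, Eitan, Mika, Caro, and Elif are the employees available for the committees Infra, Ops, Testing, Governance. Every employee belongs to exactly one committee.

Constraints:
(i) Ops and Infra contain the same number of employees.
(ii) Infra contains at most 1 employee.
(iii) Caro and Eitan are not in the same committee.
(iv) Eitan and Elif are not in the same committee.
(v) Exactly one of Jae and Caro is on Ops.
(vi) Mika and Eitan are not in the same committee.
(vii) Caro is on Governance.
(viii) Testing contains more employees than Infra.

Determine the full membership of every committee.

Infra = {Eitan}; Ops = {Jae}; Testing = {Elif, Mika}; Governance = {Caro}

From (vii): Caro ∈ Governance.
(iii): Eitan ∉ Governance.
(v) (exactly one): Jae ∈ Ops.
Suppose Eitan ∉ Infra: no assignment then satisfies all the clues, so Eitan ∈ Infra.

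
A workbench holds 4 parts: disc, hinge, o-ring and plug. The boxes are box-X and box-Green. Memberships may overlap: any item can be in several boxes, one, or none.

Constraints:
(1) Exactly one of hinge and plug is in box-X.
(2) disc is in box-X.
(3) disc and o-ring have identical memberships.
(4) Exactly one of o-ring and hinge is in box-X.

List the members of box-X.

From (2): disc ∈ box-X.
(3): o-ring matches disc: o-ring ∈ box-X.
(4) (exactly one): hinge ∉ box-X.
(1) (exactly one): plug ∈ box-X.

box-X = {disc, o-ring, plug}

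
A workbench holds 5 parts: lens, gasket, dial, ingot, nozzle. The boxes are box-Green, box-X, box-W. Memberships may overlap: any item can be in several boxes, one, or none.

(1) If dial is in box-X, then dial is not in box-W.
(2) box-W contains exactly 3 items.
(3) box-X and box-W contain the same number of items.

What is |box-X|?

3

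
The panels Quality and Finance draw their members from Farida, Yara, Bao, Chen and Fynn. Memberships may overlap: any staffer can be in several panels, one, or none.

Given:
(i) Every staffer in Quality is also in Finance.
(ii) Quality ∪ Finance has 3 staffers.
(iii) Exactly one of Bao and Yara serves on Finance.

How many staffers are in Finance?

3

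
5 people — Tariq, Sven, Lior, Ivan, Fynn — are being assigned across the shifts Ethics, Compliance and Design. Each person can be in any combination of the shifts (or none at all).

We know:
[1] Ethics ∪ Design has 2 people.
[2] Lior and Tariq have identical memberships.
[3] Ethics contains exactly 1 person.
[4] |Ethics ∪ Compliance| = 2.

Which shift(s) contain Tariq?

Tariq: none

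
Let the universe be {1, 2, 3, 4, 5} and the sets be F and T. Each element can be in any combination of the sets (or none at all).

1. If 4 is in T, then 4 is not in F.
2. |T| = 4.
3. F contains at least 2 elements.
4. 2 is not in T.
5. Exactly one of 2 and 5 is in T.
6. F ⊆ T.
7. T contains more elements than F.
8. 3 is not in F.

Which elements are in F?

F = {1, 5}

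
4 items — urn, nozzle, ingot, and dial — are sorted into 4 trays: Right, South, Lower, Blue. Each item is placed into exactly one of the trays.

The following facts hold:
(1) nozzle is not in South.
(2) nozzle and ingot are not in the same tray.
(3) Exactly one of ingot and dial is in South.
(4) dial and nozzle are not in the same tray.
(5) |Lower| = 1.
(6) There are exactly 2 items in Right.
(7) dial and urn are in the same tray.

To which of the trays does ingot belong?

ingot: South

From (1): nozzle ∉ South.
Suppose ingot ∈ Right: no assignment then satisfies all the clues, so ingot ∉ Right.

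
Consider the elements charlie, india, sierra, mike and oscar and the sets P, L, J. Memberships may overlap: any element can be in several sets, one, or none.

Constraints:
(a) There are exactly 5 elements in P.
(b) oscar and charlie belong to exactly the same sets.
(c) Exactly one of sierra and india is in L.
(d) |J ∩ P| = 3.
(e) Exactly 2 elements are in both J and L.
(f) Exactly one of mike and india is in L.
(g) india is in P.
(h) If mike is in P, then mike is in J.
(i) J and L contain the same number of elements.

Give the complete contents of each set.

P = {charlie, india, mike, oscar, sierra}; L = {charlie, india, oscar}; J = {charlie, mike, oscar}

From (g): india ∈ P.
(a): only 5 candidates remain for P, so all are in.
(h): mike ∈ J.
Suppose charlie ∉ L: no assignment then satisfies all the clues, so charlie ∈ L.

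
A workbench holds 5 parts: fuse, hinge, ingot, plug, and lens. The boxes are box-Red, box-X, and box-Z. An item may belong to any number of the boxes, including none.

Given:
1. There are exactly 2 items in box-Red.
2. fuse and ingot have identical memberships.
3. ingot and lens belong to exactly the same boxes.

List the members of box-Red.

box-Red = {hinge, plug}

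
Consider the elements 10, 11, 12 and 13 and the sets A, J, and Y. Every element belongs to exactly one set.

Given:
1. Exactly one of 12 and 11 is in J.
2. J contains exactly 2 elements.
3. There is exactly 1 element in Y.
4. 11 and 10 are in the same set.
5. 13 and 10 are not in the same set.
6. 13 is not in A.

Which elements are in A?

A = {12}

From (6): 13 ∉ A.
Suppose 10 ∈ A: no assignment then satisfies all the clues, so 10 ∉ A.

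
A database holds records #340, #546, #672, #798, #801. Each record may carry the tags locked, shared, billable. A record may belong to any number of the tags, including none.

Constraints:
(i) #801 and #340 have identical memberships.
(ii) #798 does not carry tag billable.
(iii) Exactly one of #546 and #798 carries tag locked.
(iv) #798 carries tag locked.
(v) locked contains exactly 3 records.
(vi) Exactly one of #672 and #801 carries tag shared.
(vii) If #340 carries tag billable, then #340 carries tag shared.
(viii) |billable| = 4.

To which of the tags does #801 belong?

From (ii): #798 ∉ billable.
From (iv): #798 ∈ locked.
(iii) (exactly one): #546 ∉ locked.
(viii): only 4 candidates remain for billable, so all are in.
(vii): #340 ∈ shared.
(i): #801 matches #340: #801 ∈ shared.
(vi) (exactly one): #672 ∉ shared.
Suppose #801 ∉ locked: no assignment then satisfies all the clues, so #801 ∈ locked.

#801: billable, locked, shared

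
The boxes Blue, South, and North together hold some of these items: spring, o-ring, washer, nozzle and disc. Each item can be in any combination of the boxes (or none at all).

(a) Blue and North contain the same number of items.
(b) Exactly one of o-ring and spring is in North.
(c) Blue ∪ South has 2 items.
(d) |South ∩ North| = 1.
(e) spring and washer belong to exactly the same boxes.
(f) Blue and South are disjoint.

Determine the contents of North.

North = {o-ring}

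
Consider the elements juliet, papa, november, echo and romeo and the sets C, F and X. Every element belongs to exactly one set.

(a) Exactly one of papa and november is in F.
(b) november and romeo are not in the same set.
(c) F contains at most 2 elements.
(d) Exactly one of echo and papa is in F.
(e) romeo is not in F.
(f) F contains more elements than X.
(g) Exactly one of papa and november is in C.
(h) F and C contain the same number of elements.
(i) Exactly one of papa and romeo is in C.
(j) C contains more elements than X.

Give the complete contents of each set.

From (e): romeo ∉ F.
Suppose juliet ∉ C: no assignment then satisfies all the clues, so juliet ∈ C.

C = {juliet, papa}; F = {echo, november}; X = {romeo}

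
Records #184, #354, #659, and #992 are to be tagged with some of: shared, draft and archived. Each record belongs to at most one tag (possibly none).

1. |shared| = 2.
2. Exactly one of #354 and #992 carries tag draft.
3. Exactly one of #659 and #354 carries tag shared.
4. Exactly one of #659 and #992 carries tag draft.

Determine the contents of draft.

draft = {#992}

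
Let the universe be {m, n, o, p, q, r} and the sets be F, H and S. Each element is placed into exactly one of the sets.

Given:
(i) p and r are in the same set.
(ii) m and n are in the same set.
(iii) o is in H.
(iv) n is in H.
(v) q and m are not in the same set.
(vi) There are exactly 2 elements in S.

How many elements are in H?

3

From (iii): o ∈ H.
From (iv): n ∈ H.
(ii): m matches n: m ∉ F.
(ii): m matches n: m ∈ H.
(v): q ∉ H.
Suppose p ∈ F: no assignment then satisfies all the clues, so p ∉ F.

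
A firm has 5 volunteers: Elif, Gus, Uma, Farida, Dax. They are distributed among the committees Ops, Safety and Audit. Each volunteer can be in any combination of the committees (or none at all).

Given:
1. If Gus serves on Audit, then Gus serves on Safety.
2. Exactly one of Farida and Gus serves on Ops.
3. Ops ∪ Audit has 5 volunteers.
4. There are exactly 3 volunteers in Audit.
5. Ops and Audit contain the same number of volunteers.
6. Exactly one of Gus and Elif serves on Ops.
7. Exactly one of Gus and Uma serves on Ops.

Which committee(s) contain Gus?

Gus: Audit, Safety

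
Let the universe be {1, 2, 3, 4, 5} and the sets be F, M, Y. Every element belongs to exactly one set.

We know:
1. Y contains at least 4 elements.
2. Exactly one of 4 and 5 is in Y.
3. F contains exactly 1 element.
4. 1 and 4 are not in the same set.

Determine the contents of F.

F = {4}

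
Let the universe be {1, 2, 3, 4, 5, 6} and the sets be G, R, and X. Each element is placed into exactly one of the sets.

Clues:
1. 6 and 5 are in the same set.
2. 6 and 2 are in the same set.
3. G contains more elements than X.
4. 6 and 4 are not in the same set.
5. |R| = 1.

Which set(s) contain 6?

6: G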